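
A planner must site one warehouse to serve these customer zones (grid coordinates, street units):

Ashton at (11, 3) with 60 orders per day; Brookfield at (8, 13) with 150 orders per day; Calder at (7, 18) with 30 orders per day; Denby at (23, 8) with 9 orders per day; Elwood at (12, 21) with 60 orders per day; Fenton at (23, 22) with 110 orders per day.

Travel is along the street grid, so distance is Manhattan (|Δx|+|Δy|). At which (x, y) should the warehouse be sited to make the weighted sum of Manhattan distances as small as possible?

(11, 13)

Manhattan distance separates: Σwᵢ(|x−xᵢ|+|y−yᵢ|) = Σwᵢ|x−xᵢ| + Σwᵢ|y−yᵢ|, so x and y are optimised independently as 1-D weighted medians.
Total weight W = 419; half = 209.5.
x-coordinate, sorted with cumulative weight:
  x=7 (Calder, w=30) cum 30
  x=8 (Brookfield, w=150) cum 180
  x=11 (Ashton, w=60) cum 240  ← median
  x=12 (Elwood, w=60) cum 300
  x=23 (Denby, w=9) cum 309
  x=23 (Fenton, w=110) cum 419
⇒ x* = 11
y-coordinate, sorted with cumulative weight:
  y=3 (Ashton, w=60) cum 60
  y=8 (Denby, w=9) cum 69
  y=13 (Brookfield, w=150) cum 219  ← median
  y=18 (Calder, w=30) cum 249
  y=21 (Elwood, w=60) cum 309
  y=22 (Fenton, w=110) cum 419
⇒ y* = 13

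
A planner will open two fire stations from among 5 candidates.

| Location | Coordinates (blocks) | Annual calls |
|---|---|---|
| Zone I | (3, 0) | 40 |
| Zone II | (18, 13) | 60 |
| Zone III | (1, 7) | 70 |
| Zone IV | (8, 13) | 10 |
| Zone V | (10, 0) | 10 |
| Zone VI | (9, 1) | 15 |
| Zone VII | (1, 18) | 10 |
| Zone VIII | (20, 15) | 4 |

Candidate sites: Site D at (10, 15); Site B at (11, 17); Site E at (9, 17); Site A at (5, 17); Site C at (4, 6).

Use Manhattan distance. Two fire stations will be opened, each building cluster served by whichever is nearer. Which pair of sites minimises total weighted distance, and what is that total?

{Site D, Site C}, total 1630

Evaluate every pair (each demand assigned to the nearer of the two):
  {Site D, Site C}: total = 1630
  {Site B, Site C}: total = 1714
  {Site E, Site C}: total = 1802
  {Site A, Site C}: total = 2038
  {Site D, Site A}: total = 2845
  {Site B, Site A}: total = 3014
  {Site E, Site A}: total = 3092
  {Site D, Site E}: total = 3215
  {Site D, Site B}: total = 3235
  {Site B, Site E}: total = 3444
Best pair: {Site D, Site C} with total 1630.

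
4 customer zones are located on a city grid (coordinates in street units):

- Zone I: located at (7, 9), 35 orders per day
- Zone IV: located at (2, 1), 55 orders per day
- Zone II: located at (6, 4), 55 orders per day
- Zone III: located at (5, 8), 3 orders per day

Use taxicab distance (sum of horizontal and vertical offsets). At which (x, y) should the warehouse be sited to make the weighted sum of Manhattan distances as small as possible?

Manhattan distance separates: Σwᵢ(|x−xᵢ|+|y−yᵢ|) = Σwᵢ|x−xᵢ| + Σwᵢ|y−yᵢ|, so x and y are optimised independently as 1-D weighted medians.
Total weight W = 148; half = 74.
x-coordinate, sorted with cumulative weight:
  x=2 (Zone IV, w=55) cum 55
  x=5 (Zone III, w=3) cum 58
  x=6 (Zone II, w=55) cum 113  ← median
  x=7 (Zone I, w=35) cum 148
⇒ x* = 6
y-coordinate, sorted with cumulative weight:
  y=1 (Zone IV, w=55) cum 55
  y=4 (Zone II, w=55) cum 110  ← median
  y=8 (Zone III, w=3) cum 113
  y=9 (Zone I, w=35) cum 148
⇒ y* = 4

(6, 4)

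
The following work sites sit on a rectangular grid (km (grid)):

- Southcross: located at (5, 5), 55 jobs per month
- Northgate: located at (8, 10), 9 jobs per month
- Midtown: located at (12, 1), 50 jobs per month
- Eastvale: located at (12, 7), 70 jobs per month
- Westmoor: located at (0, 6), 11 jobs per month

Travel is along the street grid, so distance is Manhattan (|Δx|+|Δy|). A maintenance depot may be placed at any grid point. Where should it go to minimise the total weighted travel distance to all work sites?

(12, 5)

Manhattan distance separates: Σwᵢ(|x−xᵢ|+|y−yᵢ|) = Σwᵢ|x−xᵢ| + Σwᵢ|y−yᵢ|, so x and y are optimised independently as 1-D weighted medians.
Total weight W = 195; half = 97.5.
x-coordinate, sorted with cumulative weight:
  x=0 (Westmoor, w=11) cum 11
  x=5 (Southcross, w=55) cum 66
  x=8 (Northgate, w=9) cum 75
  x=12 (Midtown, w=50) cum 125  ← median
  x=12 (Eastvale, w=70) cum 195
⇒ x* = 12
y-coordinate, sorted with cumulative weight:
  y=1 (Midtown, w=50) cum 50
  y=5 (Southcross, w=55) cum 105  ← median
  y=6 (Westmoor, w=11) cum 116
  y=7 (Eastvale, w=70) cum 186
  y=10 (Northgate, w=9) cum 195
⇒ y* = 5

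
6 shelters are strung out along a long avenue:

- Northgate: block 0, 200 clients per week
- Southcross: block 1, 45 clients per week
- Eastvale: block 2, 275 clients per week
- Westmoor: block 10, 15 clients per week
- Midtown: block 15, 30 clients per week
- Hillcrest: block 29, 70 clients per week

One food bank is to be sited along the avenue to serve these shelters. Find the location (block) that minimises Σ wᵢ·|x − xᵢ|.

x = 2

For a sum of weighted absolute distances on a line, the optimum is the weighted median (not the mean). Total weight W = 635; half-weight = 317.5.
Sort by position and accumulate weight:
  block 0 (Northgate, w=200) → cum 200
  block 1 (Southcross, w=45) → cum 245
  block 2 (Eastvale, w=275) → cum 520  ≥ 317.5 → median here
  block 10 (Westmoor, w=15) → cum 535
  block 15 (Midtown, w=30) → cum 565
  block 29 (Hillcrest, w=70) → cum 635
Optimal location: block 2.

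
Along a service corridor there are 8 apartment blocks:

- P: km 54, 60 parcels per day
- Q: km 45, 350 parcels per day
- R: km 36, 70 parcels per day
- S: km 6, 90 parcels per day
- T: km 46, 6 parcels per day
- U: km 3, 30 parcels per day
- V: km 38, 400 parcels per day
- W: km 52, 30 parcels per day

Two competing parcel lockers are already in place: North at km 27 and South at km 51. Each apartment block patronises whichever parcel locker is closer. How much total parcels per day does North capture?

The indifferent point is the midpoint (27+51)/2 = 39; apartment blocks left of it (closer to North at 27) go to North, those right go to South.
  U at 3 (w=30) → North
  S at 6 (w=90) → North
  R at 36 (w=70) → North
  V at 38 (w=400) → North
  Q at 45 (w=350) → South
  T at 46 (w=6) → South
  W at 52 (w=30) → South
  P at 54 (w=60) → South
North captures 590; South captures 446.

590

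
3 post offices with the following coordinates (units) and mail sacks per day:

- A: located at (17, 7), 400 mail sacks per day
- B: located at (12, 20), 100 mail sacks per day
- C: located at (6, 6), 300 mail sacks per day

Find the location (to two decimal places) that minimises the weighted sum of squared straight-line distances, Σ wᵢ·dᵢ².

(12.25, 8.25)

The minimiser of Σwᵢ‖p−pᵢ‖² is the weighted centroid p* = (Σwᵢpᵢ)/(Σwᵢ).
Σwᵢ = 800.
Σwᵢxᵢ = 400·17 + 100·12 + 300·6 = 9800.
Σwᵢyᵢ = 400·7 + 100·20 + 300·6 = 6600.
x* = 9800/800 = 12.25, y* = 6600/800 = 8.25.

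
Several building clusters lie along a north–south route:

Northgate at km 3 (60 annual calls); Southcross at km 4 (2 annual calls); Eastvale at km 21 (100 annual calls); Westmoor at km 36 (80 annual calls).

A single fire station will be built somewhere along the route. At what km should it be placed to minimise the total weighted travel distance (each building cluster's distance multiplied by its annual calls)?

x = 21

For a sum of weighted absolute distances on a line, the optimum is the weighted median (not the mean). Total weight W = 242; half-weight = 121.
Sort by position and accumulate weight:
  km 3 (Northgate, w=60) → cum 60
  km 4 (Southcross, w=2) → cum 62
  km 21 (Eastvale, w=100) → cum 162  ≥ 121 → median here
  km 36 (Westmoor, w=80) → cum 242
Optimal location: km 21.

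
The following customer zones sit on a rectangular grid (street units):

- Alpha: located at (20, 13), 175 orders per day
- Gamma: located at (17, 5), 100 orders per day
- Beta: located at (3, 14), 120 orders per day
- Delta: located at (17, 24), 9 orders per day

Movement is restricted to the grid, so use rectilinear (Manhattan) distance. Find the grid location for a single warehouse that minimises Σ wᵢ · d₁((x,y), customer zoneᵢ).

Manhattan distance separates: Σwᵢ(|x−xᵢ|+|y−yᵢ|) = Σwᵢ|x−xᵢ| + Σwᵢ|y−yᵢ|, so x and y are optimised independently as 1-D weighted medians.
Total weight W = 404; half = 202.
x-coordinate, sorted with cumulative weight:
  x=3 (Beta, w=120) cum 120
  x=17 (Gamma, w=100) cum 220  ← median
  x=17 (Delta, w=9) cum 229
  x=20 (Alpha, w=175) cum 404
⇒ x* = 17
y-coordinate, sorted with cumulative weight:
  y=5 (Gamma, w=100) cum 100
  y=13 (Alpha, w=175) cum 275  ← median
  y=14 (Beta, w=120) cum 395
  y=24 (Delta, w=9) cum 404
⇒ y* = 13

(17, 13)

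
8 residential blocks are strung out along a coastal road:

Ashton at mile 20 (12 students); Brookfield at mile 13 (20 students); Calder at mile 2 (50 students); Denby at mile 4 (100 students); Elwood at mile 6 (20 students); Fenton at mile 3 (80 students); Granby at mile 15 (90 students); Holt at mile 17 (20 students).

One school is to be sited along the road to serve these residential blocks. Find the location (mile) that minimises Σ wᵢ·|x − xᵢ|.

x = 4

For a sum of weighted absolute distances on a line, the optimum is the weighted median (not the mean). Total weight W = 392; half-weight = 196.
Sort by position and accumulate weight:
  mile 2 (Calder, w=50) → cum 50
  mile 3 (Fenton, w=80) → cum 130
  mile 4 (Denby, w=100) → cum 230  ≥ 196 → median here
  mile 6 (Elwood, w=20) → cum 250
  mile 13 (Brookfield, w=20) → cum 270
  mile 15 (Granby, w=90) → cum 360
  mile 17 (Holt, w=20) → cum 380
  mile 20 (Ashton, w=12) → cum 392
Optimal location: mile 4.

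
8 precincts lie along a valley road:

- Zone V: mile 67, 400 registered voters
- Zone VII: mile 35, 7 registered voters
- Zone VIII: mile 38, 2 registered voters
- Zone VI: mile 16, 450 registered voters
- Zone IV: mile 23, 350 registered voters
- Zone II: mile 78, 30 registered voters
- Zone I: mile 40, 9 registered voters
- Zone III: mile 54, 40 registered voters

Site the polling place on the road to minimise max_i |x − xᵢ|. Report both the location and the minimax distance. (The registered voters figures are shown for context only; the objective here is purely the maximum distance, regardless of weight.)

The 1-center on a line is the midpoint of the two extreme points: leftmost at 16, rightmost at 78.
Optimal location = (16 + 78)/2 = 47; maximum distance = (78 − 16)/2 = 31.

location 47, max distance 31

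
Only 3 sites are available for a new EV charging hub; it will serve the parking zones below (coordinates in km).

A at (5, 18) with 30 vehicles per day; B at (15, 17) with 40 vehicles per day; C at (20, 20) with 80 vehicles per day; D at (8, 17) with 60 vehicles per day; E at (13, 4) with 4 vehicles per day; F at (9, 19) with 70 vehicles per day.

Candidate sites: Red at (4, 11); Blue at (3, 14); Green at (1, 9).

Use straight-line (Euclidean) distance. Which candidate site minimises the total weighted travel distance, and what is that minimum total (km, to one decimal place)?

Blue, total 3024.3 km

Total weighted distance at each candidate:
  Red (4, 11): total = 3320.6
  Blue (3, 14): total = 3024.3
  Green (1, 9): total = 4283.1
Minimum is at Blue with total 3024.3 km.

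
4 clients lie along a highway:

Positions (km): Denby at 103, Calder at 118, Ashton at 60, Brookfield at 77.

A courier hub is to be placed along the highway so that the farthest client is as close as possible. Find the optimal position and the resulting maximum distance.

The 1-center on a line is the midpoint of the two extreme points: leftmost at 60, rightmost at 118.
Optimal location = (60 + 118)/2 = 89; maximum distance = (118 − 60)/2 = 29.

location 89, max distance 29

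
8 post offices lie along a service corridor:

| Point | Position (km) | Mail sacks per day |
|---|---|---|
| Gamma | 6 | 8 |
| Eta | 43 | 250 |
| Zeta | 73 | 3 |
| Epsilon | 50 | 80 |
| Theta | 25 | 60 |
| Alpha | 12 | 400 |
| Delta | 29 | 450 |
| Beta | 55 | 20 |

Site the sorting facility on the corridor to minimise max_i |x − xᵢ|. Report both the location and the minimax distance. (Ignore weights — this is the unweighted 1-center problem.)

The 1-center on a line is the midpoint of the two extreme points: leftmost at 6, rightmost at 73.
Optimal location = (6 + 73)/2 = 39.5; maximum distance = (73 − 6)/2 = 33.5.

location 39.5, max distance 33.5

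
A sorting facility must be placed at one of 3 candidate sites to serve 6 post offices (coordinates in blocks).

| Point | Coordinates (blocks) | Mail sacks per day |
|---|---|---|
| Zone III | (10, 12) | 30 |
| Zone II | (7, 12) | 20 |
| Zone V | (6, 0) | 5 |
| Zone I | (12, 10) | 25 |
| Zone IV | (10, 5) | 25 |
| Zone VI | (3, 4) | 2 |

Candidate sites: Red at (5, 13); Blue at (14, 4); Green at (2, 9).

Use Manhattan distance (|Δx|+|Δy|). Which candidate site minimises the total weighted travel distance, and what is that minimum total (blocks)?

Total weighted distance at each candidate:
  Red (5, 13): total = 907
  Blue (14, 4): total = 1067
  Green (2, 9): total = 1142
Minimum is at Red with total 907 blocks.

Red, total 907 blocks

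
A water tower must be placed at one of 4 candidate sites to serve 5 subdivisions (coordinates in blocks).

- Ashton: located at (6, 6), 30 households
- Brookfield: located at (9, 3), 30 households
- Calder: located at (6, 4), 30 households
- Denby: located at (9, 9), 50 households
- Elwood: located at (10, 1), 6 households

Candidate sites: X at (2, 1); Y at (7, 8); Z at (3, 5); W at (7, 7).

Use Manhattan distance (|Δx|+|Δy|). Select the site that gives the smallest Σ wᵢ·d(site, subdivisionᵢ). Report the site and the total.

W, total 614 blocks

Total weighted distance at each candidate:
  X (2, 1): total = 1548
  Y (7, 8): total = 660
  Z (3, 5): total = 1046
  W (7, 7): total = 614
Minimum is at W with total 614 blocks.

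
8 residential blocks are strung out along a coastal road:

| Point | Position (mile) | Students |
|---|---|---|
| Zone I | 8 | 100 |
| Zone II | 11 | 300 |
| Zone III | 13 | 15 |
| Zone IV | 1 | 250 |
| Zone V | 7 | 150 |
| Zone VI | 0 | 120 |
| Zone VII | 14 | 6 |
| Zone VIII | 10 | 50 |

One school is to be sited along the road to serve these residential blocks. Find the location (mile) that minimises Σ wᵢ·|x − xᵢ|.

For a sum of weighted absolute distances on a line, the optimum is the weighted median (not the mean). Total weight W = 991; half-weight = 495.5.
Sort by position and accumulate weight:
  mile 0 (Zone VI, w=120) → cum 120
  mile 1 (Zone IV, w=250) → cum 370
  mile 7 (Zone V, w=150) → cum 520  ≥ 495.5 → median here
  mile 8 (Zone I, w=100) → cum 620
  mile 10 (Zone VIII, w=50) → cum 670
  mile 11 (Zone II, w=300) → cum 970
  mile 13 (Zone III, w=15) → cum 985
  mile 14 (Zone VII, w=6) → cum 991
Optimal location: mile 7.

x = 7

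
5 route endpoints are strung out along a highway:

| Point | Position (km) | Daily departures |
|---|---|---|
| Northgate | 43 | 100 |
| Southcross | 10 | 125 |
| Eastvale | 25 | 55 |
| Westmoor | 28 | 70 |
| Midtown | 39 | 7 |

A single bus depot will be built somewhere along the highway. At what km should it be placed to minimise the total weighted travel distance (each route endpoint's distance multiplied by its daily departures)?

x = 25

For a sum of weighted absolute distances on a line, the optimum is the weighted median (not the mean). Total weight W = 357; half-weight = 178.5.
Sort by position and accumulate weight:
  km 10 (Southcross, w=125) → cum 125
  km 25 (Eastvale, w=55) → cum 180  ≥ 178.5 → median here
  km 28 (Westmoor, w=70) → cum 250
  km 39 (Midtown, w=7) → cum 257
  km 43 (Northgate, w=100) → cum 357
Optimal location: km 25.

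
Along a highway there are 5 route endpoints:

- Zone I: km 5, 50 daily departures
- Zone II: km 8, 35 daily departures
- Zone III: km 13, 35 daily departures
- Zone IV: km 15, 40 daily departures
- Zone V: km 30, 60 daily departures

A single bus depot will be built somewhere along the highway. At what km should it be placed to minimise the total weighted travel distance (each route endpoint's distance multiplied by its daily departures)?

For a sum of weighted absolute distances on a line, the optimum is the weighted median (not the mean). Total weight W = 220; half-weight = 110.
Sort by position and accumulate weight:
  km 5 (Zone I, w=50) → cum 50
  km 8 (Zone II, w=35) → cum 85
  km 13 (Zone III, w=35) → cum 120  ≥ 110 → median here
  km 15 (Zone IV, w=40) → cum 160
  km 30 (Zone V, w=60) → cum 220
Optimal location: km 13.

x = 13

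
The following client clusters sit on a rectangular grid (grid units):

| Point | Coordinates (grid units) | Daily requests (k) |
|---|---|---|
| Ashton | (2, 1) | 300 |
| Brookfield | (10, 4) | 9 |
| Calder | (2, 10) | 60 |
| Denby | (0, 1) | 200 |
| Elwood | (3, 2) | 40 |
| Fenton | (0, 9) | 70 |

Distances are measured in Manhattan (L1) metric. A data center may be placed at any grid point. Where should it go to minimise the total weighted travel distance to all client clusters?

Manhattan distance separates: Σwᵢ(|x−xᵢ|+|y−yᵢ|) = Σwᵢ|x−xᵢ| + Σwᵢ|y−yᵢ|, so x and y are optimised independently as 1-D weighted medians.
Total weight W = 679; half = 339.5.
x-coordinate, sorted with cumulative weight:
  x=0 (Denby, w=200) cum 200
  x=0 (Fenton, w=70) cum 270
  x=2 (Ashton, w=300) cum 570  ← median
  x=2 (Calder, w=60) cum 630
  x=3 (Elwood, w=40) cum 670
  x=10 (Brookfield, w=9) cum 679
⇒ x* = 2
y-coordinate, sorted with cumulative weight:
  y=1 (Ashton, w=300) cum 300
  y=1 (Denby, w=200) cum 500  ← median
  y=2 (Elwood, w=40) cum 540
  y=4 (Brookfield, w=9) cum 549
  y=9 (Fenton, w=70) cum 619
  y=10 (Calder, w=60) cum 679
⇒ y* = 1

(2, 1)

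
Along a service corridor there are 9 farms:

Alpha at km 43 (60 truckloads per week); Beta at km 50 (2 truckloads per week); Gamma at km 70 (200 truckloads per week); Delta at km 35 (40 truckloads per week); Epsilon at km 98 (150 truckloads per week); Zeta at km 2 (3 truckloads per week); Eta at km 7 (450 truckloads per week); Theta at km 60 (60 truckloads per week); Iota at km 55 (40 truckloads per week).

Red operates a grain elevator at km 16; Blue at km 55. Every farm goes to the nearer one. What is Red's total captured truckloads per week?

The indifferent point is the midpoint (16+55)/2 = 35.5; farms left of it (closer to Red at 16) go to Red, those right go to Blue.
  Zeta at 2 (w=3) → Red
  Eta at 7 (w=450) → Red
  Delta at 35 (w=40) → Red
  Alpha at 43 (w=60) → Blue
  Beta at 50 (w=2) → Blue
  Iota at 55 (w=40) → Blue
  Theta at 60 (w=60) → Blue
  Gamma at 70 (w=200) → Blue
  Epsilon at 98 (w=150) → Blue
Red captures 493; Blue captures 512.

493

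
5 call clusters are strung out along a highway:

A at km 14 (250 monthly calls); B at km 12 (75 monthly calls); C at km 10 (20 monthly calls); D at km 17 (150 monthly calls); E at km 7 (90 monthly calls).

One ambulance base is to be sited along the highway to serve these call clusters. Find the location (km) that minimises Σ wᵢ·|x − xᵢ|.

x = 14

For a sum of weighted absolute distances on a line, the optimum is the weighted median (not the mean). Total weight W = 585; half-weight = 292.5.
Sort by position and accumulate weight:
  km 7 (E, w=90) → cum 90
  km 10 (C, w=20) → cum 110
  km 12 (B, w=75) → cum 185
  km 14 (A, w=250) → cum 435  ≥ 292.5 → median here
  km 17 (D, w=150) → cum 585
Optimal location: km 14.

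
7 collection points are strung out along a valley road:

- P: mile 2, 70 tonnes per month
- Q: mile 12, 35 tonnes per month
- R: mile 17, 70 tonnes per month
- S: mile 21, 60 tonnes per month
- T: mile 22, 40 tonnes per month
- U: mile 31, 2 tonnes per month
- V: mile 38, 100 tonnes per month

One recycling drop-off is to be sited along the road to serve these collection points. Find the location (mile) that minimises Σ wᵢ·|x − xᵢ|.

For a sum of weighted absolute distances on a line, the optimum is the weighted median (not the mean). Total weight W = 377; half-weight = 188.5.
Sort by position and accumulate weight:
  mile 2 (P, w=70) → cum 70
  mile 12 (Q, w=35) → cum 105
  mile 17 (R, w=70) → cum 175
  mile 21 (S, w=60) → cum 235  ≥ 188.5 → median here
  mile 22 (T, w=40) → cum 275
  mile 31 (U, w=2) → cum 277
  mile 38 (V, w=100) → cum 377
Optimal location: mile 21.

x = 21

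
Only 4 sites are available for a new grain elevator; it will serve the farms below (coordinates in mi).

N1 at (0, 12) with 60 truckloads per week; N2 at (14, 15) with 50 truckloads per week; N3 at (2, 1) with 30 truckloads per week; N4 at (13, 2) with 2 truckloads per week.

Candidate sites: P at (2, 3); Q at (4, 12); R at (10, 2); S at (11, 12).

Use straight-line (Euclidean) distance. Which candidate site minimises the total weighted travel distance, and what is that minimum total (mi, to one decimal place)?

Q, total 1124.3 mi

Total weighted distance at each candidate:
  P (2, 3): total = 1483.8
  Q (4, 12): total = 1124.3
  R (10, 2): total = 1776.5
  S (11, 12): total = 1318.9
Minimum is at Q with total 1124.3 mi.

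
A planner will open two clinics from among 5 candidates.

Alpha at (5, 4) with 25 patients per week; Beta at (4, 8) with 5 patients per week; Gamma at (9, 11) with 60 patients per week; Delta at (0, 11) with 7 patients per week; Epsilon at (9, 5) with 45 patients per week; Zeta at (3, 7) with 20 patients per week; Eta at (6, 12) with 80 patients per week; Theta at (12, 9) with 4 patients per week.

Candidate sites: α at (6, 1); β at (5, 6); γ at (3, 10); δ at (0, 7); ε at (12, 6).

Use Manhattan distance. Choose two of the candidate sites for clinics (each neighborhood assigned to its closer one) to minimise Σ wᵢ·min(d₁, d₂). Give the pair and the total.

{β, γ}, total 1238

Evaluate every pair (each demand assigned to the nearer of the two):
  {β, γ}: total = 1238
  {γ, ε}: total = 1315
  {α, γ}: total = 1378
  {β, ε}: total = 1427
  {β, δ}: total = 1518
  {α, β}: total = 1560
  {γ, δ}: total = 1658
  {δ, ε}: total = 1865
  {α, ε}: total = 1989
  {α, δ}: total = 2244
Best pair: {β, γ} with total 1238.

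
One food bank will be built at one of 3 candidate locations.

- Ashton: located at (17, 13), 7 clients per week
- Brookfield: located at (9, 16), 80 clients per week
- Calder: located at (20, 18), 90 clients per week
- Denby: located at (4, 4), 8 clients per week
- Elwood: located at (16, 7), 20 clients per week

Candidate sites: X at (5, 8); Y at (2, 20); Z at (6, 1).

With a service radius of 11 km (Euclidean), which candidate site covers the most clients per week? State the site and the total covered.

Coverage radius r = 11 km; a point is covered iff (Δx)²+(Δy)² ≤ 11² = 121.
  X (5, 8): covers {Brookfield, Denby} → 88
  Y (2, 20): covers {Brookfield} → 80
  Z (6, 1): covers {Denby} → 8
Maximum coverage at X: 88 clients per week.

X, covering 88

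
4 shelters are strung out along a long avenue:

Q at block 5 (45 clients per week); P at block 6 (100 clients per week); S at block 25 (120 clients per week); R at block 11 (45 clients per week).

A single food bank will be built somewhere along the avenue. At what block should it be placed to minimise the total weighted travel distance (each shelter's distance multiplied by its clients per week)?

x = 11

For a sum of weighted absolute distances on a line, the optimum is the weighted median (not the mean). Total weight W = 310; half-weight = 155.
Sort by position and accumulate weight:
  block 5 (Q, w=45) → cum 45
  block 6 (P, w=100) → cum 145
  block 11 (R, w=45) → cum 190  ≥ 155 → median here
  block 25 (S, w=120) → cum 310
Optimal location: block 11.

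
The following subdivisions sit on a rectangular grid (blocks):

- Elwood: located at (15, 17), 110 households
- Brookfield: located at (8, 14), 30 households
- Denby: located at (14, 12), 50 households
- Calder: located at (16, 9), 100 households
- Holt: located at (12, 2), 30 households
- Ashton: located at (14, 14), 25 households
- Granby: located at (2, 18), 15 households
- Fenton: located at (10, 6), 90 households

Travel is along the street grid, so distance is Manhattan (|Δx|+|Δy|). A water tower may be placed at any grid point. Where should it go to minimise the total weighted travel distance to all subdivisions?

(14, 12)

Manhattan distance separates: Σwᵢ(|x−xᵢ|+|y−yᵢ|) = Σwᵢ|x−xᵢ| + Σwᵢ|y−yᵢ|, so x and y are optimised independently as 1-D weighted medians.
Total weight W = 450; half = 225.
x-coordinate, sorted with cumulative weight:
  x=2 (Granby, w=15) cum 15
  x=8 (Brookfield, w=30) cum 45
  x=10 (Fenton, w=90) cum 135
  x=12 (Holt, w=30) cum 165
  x=14 (Denby, w=50) cum 215
  x=14 (Ashton, w=25) cum 240  ← median
  x=15 (Elwood, w=110) cum 350
  x=16 (Calder, w=100) cum 450
⇒ x* = 14
y-coordinate, sorted with cumulative weight:
  y=2 (Holt, w=30) cum 30
  y=6 (Fenton, w=90) cum 120
  y=9 (Calder, w=100) cum 220
  y=12 (Denby, w=50) cum 270  ← median
  y=14 (Brookfield, w=30) cum 300
  y=14 (Ashton, w=25) cum 325
  y=17 (Elwood, w=110) cum 435
  y=18 (Granby, w=15) cum 450
⇒ y* = 12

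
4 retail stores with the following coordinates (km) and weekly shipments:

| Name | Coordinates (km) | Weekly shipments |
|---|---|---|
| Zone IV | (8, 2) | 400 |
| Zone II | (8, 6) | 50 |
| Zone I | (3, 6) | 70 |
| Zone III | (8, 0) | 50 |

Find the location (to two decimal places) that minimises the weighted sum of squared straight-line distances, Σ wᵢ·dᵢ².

The minimiser of Σwᵢ‖p−pᵢ‖² is the weighted centroid p* = (Σwᵢpᵢ)/(Σwᵢ).
Σwᵢ = 570.
Σwᵢxᵢ = 400·8 + 50·8 + 70·3 + 50·8 = 4210.
Σwᵢyᵢ = 400·2 + 50·6 + 70·6 + 50·0 = 1520.
x* = 4210/570 = 7.39, y* = 1520/570 = 2.67.

(7.39, 2.67)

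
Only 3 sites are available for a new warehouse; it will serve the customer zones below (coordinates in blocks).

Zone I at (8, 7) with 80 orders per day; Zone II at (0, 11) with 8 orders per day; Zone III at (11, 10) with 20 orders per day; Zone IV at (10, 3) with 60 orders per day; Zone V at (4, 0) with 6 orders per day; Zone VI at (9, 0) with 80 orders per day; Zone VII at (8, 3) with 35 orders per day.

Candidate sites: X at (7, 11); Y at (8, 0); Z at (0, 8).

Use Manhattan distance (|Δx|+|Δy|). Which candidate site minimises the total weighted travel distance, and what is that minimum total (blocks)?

Y, total 1481 blocks

Total weighted distance at each candidate:
  X (7, 11): total = 2655
  Y (8, 0): total = 1481
  Z (0, 8): total = 3791
Minimum is at Y with total 1481 blocks.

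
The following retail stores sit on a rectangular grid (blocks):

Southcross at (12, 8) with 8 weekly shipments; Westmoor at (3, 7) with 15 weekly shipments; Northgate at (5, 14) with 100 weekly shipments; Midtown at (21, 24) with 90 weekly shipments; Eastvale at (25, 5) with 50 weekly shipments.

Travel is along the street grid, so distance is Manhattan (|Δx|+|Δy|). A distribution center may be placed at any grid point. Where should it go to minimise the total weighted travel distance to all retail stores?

(21, 14)

Manhattan distance separates: Σwᵢ(|x−xᵢ|+|y−yᵢ|) = Σwᵢ|x−xᵢ| + Σwᵢ|y−yᵢ|, so x and y are optimised independently as 1-D weighted medians.
Total weight W = 263; half = 131.5.
x-coordinate, sorted with cumulative weight:
  x=3 (Westmoor, w=15) cum 15
  x=5 (Northgate, w=100) cum 115
  x=12 (Southcross, w=8) cum 123
  x=21 (Midtown, w=90) cum 213  ← median
  x=25 (Eastvale, w=50) cum 263
⇒ x* = 21
y-coordinate, sorted with cumulative weight:
  y=5 (Eastvale, w=50) cum 50
  y=7 (Westmoor, w=15) cum 65
  y=8 (Southcross, w=8) cum 73
  y=14 (Northgate, w=100) cum 173  ← median
  y=24 (Midtown, w=90) cum 263
⇒ y* = 14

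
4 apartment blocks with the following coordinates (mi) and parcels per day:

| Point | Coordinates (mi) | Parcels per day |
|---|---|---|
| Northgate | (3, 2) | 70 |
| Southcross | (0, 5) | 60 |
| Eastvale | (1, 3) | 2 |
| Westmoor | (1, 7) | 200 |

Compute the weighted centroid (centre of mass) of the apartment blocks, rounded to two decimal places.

(1.24, 5.56)

The minimiser of Σwᵢ‖p−pᵢ‖² is the weighted centroid p* = (Σwᵢpᵢ)/(Σwᵢ).
Σwᵢ = 332.
Σwᵢxᵢ = 70·3 + 60·0 + 2·1 + 200·1 = 412.
Σwᵢyᵢ = 70·2 + 60·5 + 2·3 + 200·7 = 1846.
x* = 412/332 = 1.24, y* = 1846/332 = 5.56.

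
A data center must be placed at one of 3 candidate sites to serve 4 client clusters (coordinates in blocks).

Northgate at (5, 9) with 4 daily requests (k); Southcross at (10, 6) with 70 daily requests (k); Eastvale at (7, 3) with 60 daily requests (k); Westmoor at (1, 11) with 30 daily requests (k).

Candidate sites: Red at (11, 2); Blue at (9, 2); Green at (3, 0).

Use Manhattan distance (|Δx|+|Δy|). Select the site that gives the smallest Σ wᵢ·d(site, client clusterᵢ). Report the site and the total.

Blue, total 1084 blocks

Total weighted distance at each candidate:
  Red (11, 2): total = 1272
  Blue (9, 2): total = 1084
  Green (3, 0): total = 1764
Minimum is at Blue with total 1084 blocks.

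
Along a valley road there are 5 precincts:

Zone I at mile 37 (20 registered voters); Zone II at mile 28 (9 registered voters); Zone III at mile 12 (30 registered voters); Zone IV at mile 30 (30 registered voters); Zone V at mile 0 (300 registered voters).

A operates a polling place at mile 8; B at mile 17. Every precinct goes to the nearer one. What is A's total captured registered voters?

The indifferent point is the midpoint (8+17)/2 = 12.5; precincts left of it (closer to A at 8) go to A, those right go to B.
  Zone V at 0 (w=300) → A
  Zone III at 12 (w=30) → A
  Zone II at 28 (w=9) → B
  Zone IV at 30 (w=30) → B
  Zone I at 37 (w=20) → B
A captures 330; B captures 59.

330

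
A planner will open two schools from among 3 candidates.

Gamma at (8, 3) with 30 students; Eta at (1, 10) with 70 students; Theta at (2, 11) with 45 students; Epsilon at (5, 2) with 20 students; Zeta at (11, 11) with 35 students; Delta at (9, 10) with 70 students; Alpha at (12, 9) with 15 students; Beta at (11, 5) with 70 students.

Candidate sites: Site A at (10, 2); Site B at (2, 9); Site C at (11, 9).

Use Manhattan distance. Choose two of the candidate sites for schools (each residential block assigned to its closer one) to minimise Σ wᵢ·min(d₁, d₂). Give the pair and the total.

Evaluate every pair (each demand assigned to the nearer of the two):
  {Site B, Site C}: total = 1275
  {Site A, Site B}: total = 1745
  {Site A, Site C}: total = 2030
Best pair: {Site B, Site C} with total 1275.

{Site B, Site C}, total 1275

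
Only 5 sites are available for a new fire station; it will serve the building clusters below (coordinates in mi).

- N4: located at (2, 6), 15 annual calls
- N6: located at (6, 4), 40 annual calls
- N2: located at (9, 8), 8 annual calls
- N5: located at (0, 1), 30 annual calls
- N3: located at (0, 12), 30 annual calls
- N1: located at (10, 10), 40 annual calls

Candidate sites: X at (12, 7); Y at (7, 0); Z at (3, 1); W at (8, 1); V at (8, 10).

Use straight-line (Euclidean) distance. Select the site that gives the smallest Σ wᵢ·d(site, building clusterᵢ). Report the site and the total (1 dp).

V, total 1067.7 mi

Total weighted distance at each candidate:
  X (12, 7): total = 1381.1
  Y (7, 0): total = 1394.6
  Z (3, 1): total = 1208.1
  W (8, 1): total = 1334.8
  V (8, 10): total = 1067.7
Minimum is at V with total 1067.7 mi.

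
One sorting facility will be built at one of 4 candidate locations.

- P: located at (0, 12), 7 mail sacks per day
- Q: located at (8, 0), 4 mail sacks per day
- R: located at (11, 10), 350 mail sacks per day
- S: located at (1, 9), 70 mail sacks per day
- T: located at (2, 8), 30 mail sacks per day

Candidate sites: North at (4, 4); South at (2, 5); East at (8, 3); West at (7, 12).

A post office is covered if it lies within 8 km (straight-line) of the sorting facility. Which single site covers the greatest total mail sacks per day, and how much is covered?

Coverage radius r = 8 km; a point is covered iff (Δx)²+(Δy)² ≤ 8² = 64.
  North (4, 4): covers {Q, S, T} → 104
  South (2, 5): covers {P, Q, S, T} → 111
  East (8, 3): covers {Q, R, T} → 384
  West (7, 12): covers {P, R, S, T} → 457
Maximum coverage at West: 457 mail sacks per day.

West, covering 457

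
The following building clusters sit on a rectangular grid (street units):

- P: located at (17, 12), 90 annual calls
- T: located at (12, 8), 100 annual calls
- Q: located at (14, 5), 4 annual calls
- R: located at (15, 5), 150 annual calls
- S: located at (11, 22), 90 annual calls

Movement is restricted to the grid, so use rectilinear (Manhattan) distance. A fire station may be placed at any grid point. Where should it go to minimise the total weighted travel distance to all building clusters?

(15, 8)

Manhattan distance separates: Σwᵢ(|x−xᵢ|+|y−yᵢ|) = Σwᵢ|x−xᵢ| + Σwᵢ|y−yᵢ|, so x and y are optimised independently as 1-D weighted medians.
Total weight W = 434; half = 217.
x-coordinate, sorted with cumulative weight:
  x=11 (S, w=90) cum 90
  x=12 (T, w=100) cum 190
  x=14 (Q, w=4) cum 194
  x=15 (R, w=150) cum 344  ← median
  x=17 (P, w=90) cum 434
⇒ x* = 15
y-coordinate, sorted with cumulative weight:
  y=5 (Q, w=4) cum 4
  y=5 (R, w=150) cum 154
  y=8 (T, w=100) cum 254  ← median
  y=12 (P, w=90) cum 344
  y=22 (S, w=90) cum 434
⇒ y* = 8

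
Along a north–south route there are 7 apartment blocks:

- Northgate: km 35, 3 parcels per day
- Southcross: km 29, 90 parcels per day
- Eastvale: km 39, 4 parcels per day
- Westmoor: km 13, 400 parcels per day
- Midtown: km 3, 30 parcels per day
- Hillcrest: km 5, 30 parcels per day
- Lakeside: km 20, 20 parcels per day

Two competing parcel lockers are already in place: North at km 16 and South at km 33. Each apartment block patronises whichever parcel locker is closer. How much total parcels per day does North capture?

The indifferent point is the midpoint (16+33)/2 = 24.5; apartment blocks left of it (closer to North at 16) go to North, those right go to South.
  Midtown at 3 (w=30) → North
  Hillcrest at 5 (w=30) → North
  Westmoor at 13 (w=400) → North
  Lakeside at 20 (w=20) → North
  Southcross at 29 (w=90) → South
  Northgate at 35 (w=3) → South
  Eastvale at 39 (w=4) → South
North captures 480; South captures 97.

480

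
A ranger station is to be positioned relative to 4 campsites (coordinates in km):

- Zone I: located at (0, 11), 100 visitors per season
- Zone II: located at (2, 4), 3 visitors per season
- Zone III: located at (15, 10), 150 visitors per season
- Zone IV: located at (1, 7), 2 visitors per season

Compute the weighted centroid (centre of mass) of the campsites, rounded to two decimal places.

(8.85, 10.30)

The minimiser of Σwᵢ‖p−pᵢ‖² is the weighted centroid p* = (Σwᵢpᵢ)/(Σwᵢ).
Σwᵢ = 255.
Σwᵢxᵢ = 100·0 + 3·2 + 150·15 + 2·1 = 2258.
Σwᵢyᵢ = 100·11 + 3·4 + 150·10 + 2·7 = 2626.
x* = 2258/255 = 8.85, y* = 2626/255 = 10.30.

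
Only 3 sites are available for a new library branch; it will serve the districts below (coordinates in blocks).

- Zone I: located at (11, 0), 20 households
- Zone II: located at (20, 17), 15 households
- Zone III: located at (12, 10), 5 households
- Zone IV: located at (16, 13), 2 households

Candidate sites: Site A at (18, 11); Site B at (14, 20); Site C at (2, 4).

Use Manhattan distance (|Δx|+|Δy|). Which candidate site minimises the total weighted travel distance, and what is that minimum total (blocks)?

Site A, total 523 blocks

Total weighted distance at each candidate:
  Site A (18, 11): total = 523
  Site B (14, 20): total = 673
  Site C (2, 4): total = 851
Minimum is at Site A with total 523 blocks.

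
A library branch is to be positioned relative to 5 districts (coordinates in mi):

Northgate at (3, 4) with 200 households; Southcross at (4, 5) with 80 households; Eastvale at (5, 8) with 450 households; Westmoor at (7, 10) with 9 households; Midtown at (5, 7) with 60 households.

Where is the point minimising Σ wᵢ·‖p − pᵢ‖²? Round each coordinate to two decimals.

The minimiser of Σwᵢ‖p−pᵢ‖² is the weighted centroid p* = (Σwᵢpᵢ)/(Σwᵢ).
Σwᵢ = 799.
Σwᵢxᵢ = 200·3 + 80·4 + 450·5 + 9·7 + 60·5 = 3533.
Σwᵢyᵢ = 200·4 + 80·5 + 450·8 + 9·10 + 60·7 = 5310.
x* = 3533/799 = 4.42, y* = 5310/799 = 6.65.

(4.42, 6.65)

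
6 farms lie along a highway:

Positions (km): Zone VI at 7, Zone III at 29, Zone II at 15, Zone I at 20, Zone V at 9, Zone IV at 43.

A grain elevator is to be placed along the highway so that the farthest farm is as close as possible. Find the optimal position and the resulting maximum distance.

The 1-center on a line is the midpoint of the two extreme points: leftmost at 7, rightmost at 43.
Optimal location = (7 + 43)/2 = 25; maximum distance = (43 − 7)/2 = 18.

location 25, max distance 18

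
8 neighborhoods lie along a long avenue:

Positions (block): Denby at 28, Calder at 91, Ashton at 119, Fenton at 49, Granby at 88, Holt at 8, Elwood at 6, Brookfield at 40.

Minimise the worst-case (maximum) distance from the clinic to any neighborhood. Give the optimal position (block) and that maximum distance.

The 1-center on a line is the midpoint of the two extreme points: leftmost at 6, rightmost at 119.
Optimal location = (6 + 119)/2 = 62.5; maximum distance = (119 − 6)/2 = 56.5.

location 62.5, max distance 56.5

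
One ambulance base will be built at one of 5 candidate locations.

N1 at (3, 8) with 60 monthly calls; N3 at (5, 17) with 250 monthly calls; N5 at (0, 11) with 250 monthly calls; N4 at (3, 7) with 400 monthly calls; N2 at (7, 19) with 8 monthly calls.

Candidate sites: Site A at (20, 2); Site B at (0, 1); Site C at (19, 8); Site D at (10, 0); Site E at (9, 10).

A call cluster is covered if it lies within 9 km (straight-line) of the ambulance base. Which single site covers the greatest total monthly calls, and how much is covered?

Site E, covering 710

Coverage radius r = 9 km; a point is covered iff (Δx)²+(Δy)² ≤ 9² = 81.
  Site A (20, 2): covers {none} → 0
  Site B (0, 1): covers {N1, N4} → 460
  Site C (19, 8): covers {none} → 0
  Site D (10, 0): covers {none} → 0
  Site E (9, 10): covers {N1, N3, N4} → 710
Maximum coverage at Site E: 710 monthly calls.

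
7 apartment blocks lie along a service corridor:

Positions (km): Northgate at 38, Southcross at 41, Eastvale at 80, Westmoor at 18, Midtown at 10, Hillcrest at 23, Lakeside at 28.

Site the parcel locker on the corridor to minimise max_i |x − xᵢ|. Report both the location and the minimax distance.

location 45, max distance 35

The 1-center on a line is the midpoint of the two extreme points: leftmost at 10, rightmost at 80.
Optimal location = (10 + 80)/2 = 45; maximum distance = (80 − 10)/2 = 35.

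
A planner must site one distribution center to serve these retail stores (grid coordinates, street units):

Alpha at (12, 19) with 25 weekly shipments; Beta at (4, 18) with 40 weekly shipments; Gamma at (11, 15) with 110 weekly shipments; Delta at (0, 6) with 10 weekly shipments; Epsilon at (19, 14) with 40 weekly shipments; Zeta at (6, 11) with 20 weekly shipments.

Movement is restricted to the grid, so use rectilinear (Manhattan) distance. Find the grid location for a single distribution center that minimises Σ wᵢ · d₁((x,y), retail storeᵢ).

(11, 15)

Manhattan distance separates: Σwᵢ(|x−xᵢ|+|y−yᵢ|) = Σwᵢ|x−xᵢ| + Σwᵢ|y−yᵢ|, so x and y are optimised independently as 1-D weighted medians.
Total weight W = 245; half = 122.5.
x-coordinate, sorted with cumulative weight:
  x=0 (Delta, w=10) cum 10
  x=4 (Beta, w=40) cum 50
  x=6 (Zeta, w=20) cum 70
  x=11 (Gamma, w=110) cum 180  ← median
  x=12 (Alpha, w=25) cum 205
  x=19 (Epsilon, w=40) cum 245
⇒ x* = 11
y-coordinate, sorted with cumulative weight:
  y=6 (Delta, w=10) cum 10
  y=11 (Zeta, w=20) cum 30
  y=14 (Epsilon, w=40) cum 70
  y=15 (Gamma, w=110) cum 180  ← median
  y=18 (Beta, w=40) cum 220
  y=19 (Alpha, w=25) cum 245
⇒ y* = 15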